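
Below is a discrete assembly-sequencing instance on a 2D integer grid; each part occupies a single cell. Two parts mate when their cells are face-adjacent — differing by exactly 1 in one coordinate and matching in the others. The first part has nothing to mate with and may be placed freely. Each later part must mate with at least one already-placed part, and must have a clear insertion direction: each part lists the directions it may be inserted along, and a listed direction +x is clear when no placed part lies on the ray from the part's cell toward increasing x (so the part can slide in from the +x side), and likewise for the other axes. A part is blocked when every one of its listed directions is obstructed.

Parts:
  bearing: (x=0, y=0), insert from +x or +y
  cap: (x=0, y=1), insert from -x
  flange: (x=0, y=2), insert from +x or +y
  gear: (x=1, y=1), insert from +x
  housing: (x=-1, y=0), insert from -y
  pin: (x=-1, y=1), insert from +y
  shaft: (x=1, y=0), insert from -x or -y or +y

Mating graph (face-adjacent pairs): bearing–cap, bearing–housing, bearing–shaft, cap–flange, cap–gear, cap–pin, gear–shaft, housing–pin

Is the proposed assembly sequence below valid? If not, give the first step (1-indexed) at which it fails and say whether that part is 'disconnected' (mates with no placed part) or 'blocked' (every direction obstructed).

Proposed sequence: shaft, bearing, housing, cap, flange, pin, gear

1. shaft@(1, 0) [-x clear] — {shaft}
2. bearing@(0, 0) [+y clear] — {bearing, shaft}
3. housing@(-1, 0) [-y clear] — {bearing, housing, shaft}
4. cap@(0, 1) [-x clear] — {bearing, cap, housing, shaft}
5. flange@(0, 2) [+x clear] — {bearing, cap, flange, housing, shaft}
6. pin@(-1, 1) [+y clear] — {bearing, cap, flange, housing, pin, shaft}
7. gear@(1, 1) [+x clear] — {bearing, cap, flange, gear, housing, pin, shaft}

Valid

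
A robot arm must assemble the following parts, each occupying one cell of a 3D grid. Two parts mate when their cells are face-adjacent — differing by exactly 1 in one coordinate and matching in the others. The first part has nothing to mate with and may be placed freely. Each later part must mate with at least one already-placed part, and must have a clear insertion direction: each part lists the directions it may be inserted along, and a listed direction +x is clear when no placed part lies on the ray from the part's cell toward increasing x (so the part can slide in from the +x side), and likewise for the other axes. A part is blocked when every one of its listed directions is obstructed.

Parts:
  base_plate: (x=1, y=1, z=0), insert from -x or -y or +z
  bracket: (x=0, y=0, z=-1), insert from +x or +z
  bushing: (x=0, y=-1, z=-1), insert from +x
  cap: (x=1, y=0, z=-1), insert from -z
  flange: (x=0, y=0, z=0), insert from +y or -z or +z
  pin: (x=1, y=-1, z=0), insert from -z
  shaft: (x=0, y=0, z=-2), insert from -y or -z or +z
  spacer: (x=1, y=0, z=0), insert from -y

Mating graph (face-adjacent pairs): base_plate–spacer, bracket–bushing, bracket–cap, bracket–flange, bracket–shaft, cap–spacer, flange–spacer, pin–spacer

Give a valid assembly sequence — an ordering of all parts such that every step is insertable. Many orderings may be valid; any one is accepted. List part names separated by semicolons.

1. spacer@(1, 0, 0) [-y clear] — {spacer}
2. pin@(1, -1, 0) [-z clear] — {pin, spacer}
3. cap@(1, 0, -1) [-z clear] — {cap, pin, spacer}
4. bracket@(0, 0, -1) [+z clear] — {bracket, cap, pin, spacer}
5. bushing@(0, -1, -1) [+x clear] — {bracket, bushing, cap, pin, spacer}
6. shaft@(0, 0, -2) [-y clear] — {bracket, bushing, cap, pin, shaft, spacer}
7. flange@(0, 0, 0) [+y clear] — {bracket, bushing, cap, flange, pin, shaft, spacer}
8. base_plate@(1, 1, 0) [-x clear] — {base_plate, bracket, bushing, cap, flange, pin, shaft, spacer}

spacer; pin; cap; bracket; bushing; shaft; flange; base_plate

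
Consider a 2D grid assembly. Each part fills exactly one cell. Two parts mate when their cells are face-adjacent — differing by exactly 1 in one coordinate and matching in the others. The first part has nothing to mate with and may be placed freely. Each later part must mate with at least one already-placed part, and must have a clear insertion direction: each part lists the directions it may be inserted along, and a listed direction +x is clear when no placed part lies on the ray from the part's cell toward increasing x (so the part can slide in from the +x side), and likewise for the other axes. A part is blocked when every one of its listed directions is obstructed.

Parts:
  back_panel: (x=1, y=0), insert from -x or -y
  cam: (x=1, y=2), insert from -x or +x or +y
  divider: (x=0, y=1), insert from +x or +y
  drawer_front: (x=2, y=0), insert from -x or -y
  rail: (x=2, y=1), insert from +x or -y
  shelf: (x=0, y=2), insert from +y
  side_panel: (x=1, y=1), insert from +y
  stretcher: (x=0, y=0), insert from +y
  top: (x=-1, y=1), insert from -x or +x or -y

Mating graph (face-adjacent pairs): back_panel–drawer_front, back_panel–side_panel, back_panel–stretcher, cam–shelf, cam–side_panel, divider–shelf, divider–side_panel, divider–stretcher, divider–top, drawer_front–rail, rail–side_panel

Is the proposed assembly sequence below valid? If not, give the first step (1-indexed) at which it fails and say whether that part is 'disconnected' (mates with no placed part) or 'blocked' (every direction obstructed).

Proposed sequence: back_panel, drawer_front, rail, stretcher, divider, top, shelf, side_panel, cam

Valid

1. back_panel@(1, 0) [-x clear] — {back_panel}
2. drawer_front@(2, 0) [-y clear] — {back_panel, drawer_front}
3. rail@(2, 1) [+x clear] — {back_panel, drawer_front, rail}
4. stretcher@(0, 0) [+y clear] — {back_panel, drawer_front, rail, stretcher}
5. divider@(0, 1) [+y clear] — {back_panel, divider, drawer_front, rail, stretcher}
6. top@(-1, 1) [-x clear] — {back_panel, divider, drawer_front, rail, stretcher, top}
7. shelf@(0, 2) [+y clear] — {back_panel, divider, drawer_front, rail, shelf, stretcher, top}
8. side_panel@(1, 1) [+y clear] — {back_panel, divider, drawer_front, rail, shelf, side_panel, stretcher, top}
9. cam@(1, 2) [+x clear] — {back_panel, cam, divider, drawer_front, rail, shelf, side_panel, stretcher, top}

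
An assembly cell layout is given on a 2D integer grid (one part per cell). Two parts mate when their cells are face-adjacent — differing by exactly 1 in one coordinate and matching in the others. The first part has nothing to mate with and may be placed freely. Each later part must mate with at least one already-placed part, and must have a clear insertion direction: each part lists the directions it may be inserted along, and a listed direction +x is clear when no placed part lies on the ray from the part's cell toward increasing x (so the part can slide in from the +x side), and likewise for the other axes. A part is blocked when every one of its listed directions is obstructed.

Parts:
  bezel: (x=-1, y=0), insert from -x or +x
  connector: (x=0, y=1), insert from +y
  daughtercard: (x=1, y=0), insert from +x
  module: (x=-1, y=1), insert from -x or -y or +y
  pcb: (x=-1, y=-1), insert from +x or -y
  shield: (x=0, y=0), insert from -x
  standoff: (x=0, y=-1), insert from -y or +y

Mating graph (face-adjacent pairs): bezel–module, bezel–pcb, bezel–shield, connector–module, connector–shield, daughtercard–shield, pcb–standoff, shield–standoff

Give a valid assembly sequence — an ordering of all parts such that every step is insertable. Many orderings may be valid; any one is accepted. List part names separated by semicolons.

pcb; standoff; shield; connector; bezel; module; daughtercard

1. pcb@(-1, -1) [+x clear] — {pcb}
2. standoff@(0, -1) [-y clear] — {pcb, standoff}
3. shield@(0, 0) [-x clear] — {pcb, shield, standoff}
4. connector@(0, 1) [+y clear] — {connector, pcb, shield, standoff}
5. bezel@(-1, 0) [-x clear] — {bezel, connector, pcb, shield, standoff}
6. module@(-1, 1) [-x clear] — {bezel, connector, module, pcb, shield, standoff}
7. daughtercard@(1, 0) [+x clear] — {bezel, connector, daughtercard, module, pcb, shield, standoff}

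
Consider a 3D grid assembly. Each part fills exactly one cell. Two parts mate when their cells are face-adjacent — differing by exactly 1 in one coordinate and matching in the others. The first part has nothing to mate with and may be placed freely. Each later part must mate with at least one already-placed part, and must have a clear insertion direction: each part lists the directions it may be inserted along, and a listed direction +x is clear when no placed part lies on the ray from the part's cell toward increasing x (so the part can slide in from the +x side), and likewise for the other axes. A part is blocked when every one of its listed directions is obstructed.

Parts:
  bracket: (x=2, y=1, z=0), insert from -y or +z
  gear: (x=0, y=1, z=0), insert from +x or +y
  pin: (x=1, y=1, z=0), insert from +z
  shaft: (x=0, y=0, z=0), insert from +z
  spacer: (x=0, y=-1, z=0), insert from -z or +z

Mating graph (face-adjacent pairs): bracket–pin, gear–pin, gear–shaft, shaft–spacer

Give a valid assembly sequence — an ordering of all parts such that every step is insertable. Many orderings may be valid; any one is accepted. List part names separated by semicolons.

spacer; shaft; gear; pin; bracket

1. spacer@(0, -1, 0) [-z clear] — {spacer}
2. shaft@(0, 0, 0) [+z clear] — {shaft, spacer}
3. gear@(0, 1, 0) [+x clear] — {gear, shaft, spacer}
4. pin@(1, 1, 0) [+z clear] — {gear, pin, shaft, spacer}
5. bracket@(2, 1, 0) [-y clear] — {bracket, gear, pin, shaft, spacer}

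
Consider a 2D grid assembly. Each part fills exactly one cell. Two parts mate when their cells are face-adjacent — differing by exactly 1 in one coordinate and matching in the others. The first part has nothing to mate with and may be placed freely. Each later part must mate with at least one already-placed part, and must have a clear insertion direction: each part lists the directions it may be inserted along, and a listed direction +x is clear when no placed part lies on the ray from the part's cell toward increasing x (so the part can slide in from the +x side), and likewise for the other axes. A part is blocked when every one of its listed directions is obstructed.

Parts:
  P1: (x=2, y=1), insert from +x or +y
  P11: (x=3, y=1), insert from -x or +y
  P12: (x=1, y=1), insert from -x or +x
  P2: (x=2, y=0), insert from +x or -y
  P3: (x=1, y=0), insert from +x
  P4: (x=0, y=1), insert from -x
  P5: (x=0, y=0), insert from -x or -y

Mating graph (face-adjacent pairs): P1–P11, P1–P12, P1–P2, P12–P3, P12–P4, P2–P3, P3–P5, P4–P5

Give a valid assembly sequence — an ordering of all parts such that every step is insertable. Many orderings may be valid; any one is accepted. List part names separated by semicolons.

P12; P3; P2; P1; P4; P11; P5

1. P12@(1, 1) [-x clear] — {P12}
2. P3@(1, 0) [+x clear] — {P12, P3}
3. P2@(2, 0) [+x clear] — {P12, P2, P3}
4. P1@(2, 1) [+x clear] — {P1, P12, P2, P3}
5. P4@(0, 1) [-x clear] — {P1, P12, P2, P3, P4}
6. P11@(3, 1) [+y clear] — {P1, P11, P12, P2, P3, P4}
7. P5@(0, 0) [-x clear] — {P1, P11, P12, P2, P3, P4, P5}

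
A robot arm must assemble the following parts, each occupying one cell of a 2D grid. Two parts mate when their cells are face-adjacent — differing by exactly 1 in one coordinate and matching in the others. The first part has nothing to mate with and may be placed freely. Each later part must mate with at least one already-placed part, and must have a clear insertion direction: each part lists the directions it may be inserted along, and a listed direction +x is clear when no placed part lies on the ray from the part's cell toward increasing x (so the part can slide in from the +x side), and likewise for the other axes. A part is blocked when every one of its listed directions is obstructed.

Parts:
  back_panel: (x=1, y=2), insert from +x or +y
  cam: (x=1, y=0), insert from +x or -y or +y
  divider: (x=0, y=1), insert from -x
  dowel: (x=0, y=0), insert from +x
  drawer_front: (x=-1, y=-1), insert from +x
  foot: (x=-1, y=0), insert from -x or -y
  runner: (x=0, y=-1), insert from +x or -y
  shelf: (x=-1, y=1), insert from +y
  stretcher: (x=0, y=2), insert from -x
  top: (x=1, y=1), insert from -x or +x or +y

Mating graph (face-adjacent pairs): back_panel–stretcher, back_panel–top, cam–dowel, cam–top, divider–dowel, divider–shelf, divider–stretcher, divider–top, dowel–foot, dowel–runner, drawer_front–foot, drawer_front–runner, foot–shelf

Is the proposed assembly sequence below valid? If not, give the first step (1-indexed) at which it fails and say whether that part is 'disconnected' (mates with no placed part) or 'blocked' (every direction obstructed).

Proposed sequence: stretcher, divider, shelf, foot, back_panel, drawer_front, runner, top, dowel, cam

Valid

1. stretcher@(0, 2) [-x clear] — {stretcher}
2. divider@(0, 1) [-x clear] — {divider, stretcher}
3. shelf@(-1, 1) [+y clear] — {divider, shelf, stretcher}
4. foot@(-1, 0) [-x clear] — {divider, foot, shelf, stretcher}
5. back_panel@(1, 2) [+x clear] — {back_panel, divider, foot, shelf, stretcher}
6. drawer_front@(-1, -1) [+x clear] — {back_panel, divider, drawer_front, foot, shelf, stretcher}
7. runner@(0, -1) [+x clear] — {back_panel, divider, drawer_front, foot, runner, shelf, stretcher}
8. top@(1, 1) [+x clear] — {back_panel, divider, drawer_front, foot, runner, shelf, stretcher, top}
9. dowel@(0, 0) [+x clear] — {back_panel, divider, dowel, drawer_front, foot, runner, shelf, stretcher, top}
10. cam@(1, 0) [+x clear] — {back_panel, cam, divider, dowel, drawer_front, foot, runner, shelf, stretcher, top}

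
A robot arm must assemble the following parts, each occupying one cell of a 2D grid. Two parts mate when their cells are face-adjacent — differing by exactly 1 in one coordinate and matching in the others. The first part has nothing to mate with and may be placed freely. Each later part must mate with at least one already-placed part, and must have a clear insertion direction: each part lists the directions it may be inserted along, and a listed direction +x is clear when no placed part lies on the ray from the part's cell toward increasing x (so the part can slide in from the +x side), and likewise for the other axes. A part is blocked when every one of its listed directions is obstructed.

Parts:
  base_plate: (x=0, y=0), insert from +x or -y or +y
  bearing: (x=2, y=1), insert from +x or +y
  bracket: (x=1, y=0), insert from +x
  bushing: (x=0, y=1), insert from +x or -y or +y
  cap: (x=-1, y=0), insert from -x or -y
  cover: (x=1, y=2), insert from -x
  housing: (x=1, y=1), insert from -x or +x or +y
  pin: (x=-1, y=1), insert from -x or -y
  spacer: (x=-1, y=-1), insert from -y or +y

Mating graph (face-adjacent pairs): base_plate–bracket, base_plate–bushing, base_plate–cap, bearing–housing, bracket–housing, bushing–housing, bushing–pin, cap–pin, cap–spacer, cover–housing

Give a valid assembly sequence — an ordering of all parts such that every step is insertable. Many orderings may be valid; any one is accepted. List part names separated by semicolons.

1. bearing@(2, 1) [+x clear] — {bearing}
2. housing@(1, 1) [-x clear] — {bearing, housing}
3. bushing@(0, 1) [-y clear] — {bearing, bushing, housing}
4. pin@(-1, 1) [-x clear] — {bearing, bushing, housing, pin}
5. cap@(-1, 0) [-x clear] — {bearing, bushing, cap, housing, pin}
6. spacer@(-1, -1) [-y clear] — {bearing, bushing, cap, housing, pin, spacer}
7. base_plate@(0, 0) [+x clear] — {base_plate, bearing, bushing, cap, housing, pin, spacer}
8. cover@(1, 2) [-x clear] — {base_plate, bearing, bushing, cap, cover, housing, pin, spacer}
9. bracket@(1, 0) [+x clear] — {base_plate, bearing, bracket, bushing, cap, cover, housing, pin, spacer}

bearing; housing; bushing; pin; cap; spacer; base_plate; cover; bracket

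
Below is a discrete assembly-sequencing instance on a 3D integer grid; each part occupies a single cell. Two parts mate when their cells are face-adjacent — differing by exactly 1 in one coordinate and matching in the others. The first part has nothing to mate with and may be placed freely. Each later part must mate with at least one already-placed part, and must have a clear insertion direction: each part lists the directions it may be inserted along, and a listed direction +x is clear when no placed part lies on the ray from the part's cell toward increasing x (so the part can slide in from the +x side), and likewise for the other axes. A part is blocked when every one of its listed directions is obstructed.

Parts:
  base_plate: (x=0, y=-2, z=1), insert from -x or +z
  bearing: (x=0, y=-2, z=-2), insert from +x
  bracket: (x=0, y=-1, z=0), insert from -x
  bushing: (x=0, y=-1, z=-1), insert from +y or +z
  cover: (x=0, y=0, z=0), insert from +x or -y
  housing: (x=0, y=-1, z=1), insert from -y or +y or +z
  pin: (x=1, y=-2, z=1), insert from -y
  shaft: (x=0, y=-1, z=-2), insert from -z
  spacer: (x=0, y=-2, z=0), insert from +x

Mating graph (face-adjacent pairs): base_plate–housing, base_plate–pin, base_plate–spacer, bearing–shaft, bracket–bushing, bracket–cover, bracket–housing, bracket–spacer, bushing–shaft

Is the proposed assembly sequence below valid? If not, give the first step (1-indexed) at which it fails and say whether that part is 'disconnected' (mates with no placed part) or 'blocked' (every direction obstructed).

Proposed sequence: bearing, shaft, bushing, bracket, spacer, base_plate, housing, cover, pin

Valid

1. bearing@(0, -2, -2) [+x clear] — {bearing}
2. shaft@(0, -1, -2) [-z clear] — {bearing, shaft}
3. bushing@(0, -1, -1) [+y clear] — {bearing, bushing, shaft}
4. bracket@(0, -1, 0) [-x clear] — {bearing, bracket, bushing, shaft}
5. spacer@(0, -2, 0) [+x clear] — {bearing, bracket, bushing, shaft, spacer}
6. base_plate@(0, -2, 1) [-x clear] — {base_plate, bearing, bracket, bushing, shaft, spacer}
7. housing@(0, -1, 1) [+y clear] — {base_plate, bearing, bracket, bushing, housing, shaft, spacer}
8. cover@(0, 0, 0) [+x clear] — {base_plate, bearing, bracket, bushing, cover, housing, shaft, spacer}
9. pin@(1, -2, 1) [-y clear] — {base_plate, bearing, bracket, bushing, cover, housing, pin, shaft, spacer}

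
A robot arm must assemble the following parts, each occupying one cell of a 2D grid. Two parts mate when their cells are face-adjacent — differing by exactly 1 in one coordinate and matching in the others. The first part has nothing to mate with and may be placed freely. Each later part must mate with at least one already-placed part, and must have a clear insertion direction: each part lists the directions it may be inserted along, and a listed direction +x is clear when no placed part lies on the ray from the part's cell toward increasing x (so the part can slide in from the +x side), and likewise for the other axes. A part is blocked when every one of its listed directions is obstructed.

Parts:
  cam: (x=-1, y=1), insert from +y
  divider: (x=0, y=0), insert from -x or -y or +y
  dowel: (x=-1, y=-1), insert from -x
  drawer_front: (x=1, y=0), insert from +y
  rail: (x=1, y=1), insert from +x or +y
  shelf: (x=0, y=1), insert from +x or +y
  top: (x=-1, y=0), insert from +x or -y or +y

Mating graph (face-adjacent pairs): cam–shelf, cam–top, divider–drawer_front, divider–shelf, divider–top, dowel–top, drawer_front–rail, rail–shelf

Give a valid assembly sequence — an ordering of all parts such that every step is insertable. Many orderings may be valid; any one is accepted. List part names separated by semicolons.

1. dowel@(-1, -1) [-x clear] — {dowel}
2. top@(-1, 0) [+x clear] — {dowel, top}
3. cam@(-1, 1) [+y clear] — {cam, dowel, top}
4. shelf@(0, 1) [+x clear] — {cam, dowel, shelf, top}
5. divider@(0, 0) [-y clear] — {cam, divider, dowel, shelf, top}
6. drawer_front@(1, 0) [+y clear] — {cam, divider, dowel, drawer_front, shelf, top}
7. rail@(1, 1) [+x clear] — {cam, divider, dowel, drawer_front, rail, shelf, top}

dowel; top; cam; shelf; divider; drawer_front; rail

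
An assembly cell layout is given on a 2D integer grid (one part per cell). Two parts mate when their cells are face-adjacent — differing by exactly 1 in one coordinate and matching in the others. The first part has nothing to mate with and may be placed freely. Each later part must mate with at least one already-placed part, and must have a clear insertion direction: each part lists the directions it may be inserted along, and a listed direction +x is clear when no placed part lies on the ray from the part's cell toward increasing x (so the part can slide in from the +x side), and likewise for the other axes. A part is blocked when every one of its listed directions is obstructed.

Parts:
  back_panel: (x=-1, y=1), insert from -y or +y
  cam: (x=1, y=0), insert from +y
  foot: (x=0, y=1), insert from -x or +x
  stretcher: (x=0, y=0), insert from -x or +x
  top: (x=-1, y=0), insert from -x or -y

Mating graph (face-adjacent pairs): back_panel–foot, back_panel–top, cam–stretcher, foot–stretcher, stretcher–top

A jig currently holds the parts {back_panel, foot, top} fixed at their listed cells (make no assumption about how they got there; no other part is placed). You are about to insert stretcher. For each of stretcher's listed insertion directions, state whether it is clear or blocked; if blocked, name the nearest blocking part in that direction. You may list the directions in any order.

+x: clear; -x: blocked by top

-x: nearest on ray is top@(-1, 0) ⇒ blocked
+x: ray from stretcher(0, 0) has no placed part ⇒ clear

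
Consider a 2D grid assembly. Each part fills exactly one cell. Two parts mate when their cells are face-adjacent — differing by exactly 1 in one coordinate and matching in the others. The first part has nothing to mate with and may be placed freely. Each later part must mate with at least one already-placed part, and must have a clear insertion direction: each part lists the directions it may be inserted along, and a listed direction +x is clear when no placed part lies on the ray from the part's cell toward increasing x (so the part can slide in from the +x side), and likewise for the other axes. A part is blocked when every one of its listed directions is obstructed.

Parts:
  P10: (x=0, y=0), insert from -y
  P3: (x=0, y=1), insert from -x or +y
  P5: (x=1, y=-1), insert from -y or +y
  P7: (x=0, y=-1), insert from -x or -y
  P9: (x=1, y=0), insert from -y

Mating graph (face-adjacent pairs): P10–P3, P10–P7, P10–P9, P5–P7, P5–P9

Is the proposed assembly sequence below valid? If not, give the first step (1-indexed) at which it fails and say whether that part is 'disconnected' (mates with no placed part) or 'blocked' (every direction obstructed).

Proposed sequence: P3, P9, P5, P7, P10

1. P3@(0, 1) [-x clear] — {P3}
2. P9@(1, 0) — no placed neighbour ⇒ disconnected

Invalid at step 2 (disconnected)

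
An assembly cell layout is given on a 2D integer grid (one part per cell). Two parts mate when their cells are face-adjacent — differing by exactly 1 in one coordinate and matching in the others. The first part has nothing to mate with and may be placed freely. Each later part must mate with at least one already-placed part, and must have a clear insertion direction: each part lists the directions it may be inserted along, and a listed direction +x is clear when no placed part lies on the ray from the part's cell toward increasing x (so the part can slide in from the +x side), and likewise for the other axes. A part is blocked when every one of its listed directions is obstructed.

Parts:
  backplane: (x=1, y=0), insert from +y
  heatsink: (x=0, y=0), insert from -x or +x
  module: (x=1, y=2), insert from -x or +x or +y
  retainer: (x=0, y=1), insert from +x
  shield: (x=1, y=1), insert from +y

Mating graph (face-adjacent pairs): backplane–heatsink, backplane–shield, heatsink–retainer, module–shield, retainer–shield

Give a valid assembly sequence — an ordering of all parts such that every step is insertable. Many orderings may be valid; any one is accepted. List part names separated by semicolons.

1. retainer@(0, 1) [+x clear] — {retainer}
2. heatsink@(0, 0) [-x clear] — {heatsink, retainer}
3. backplane@(1, 0) [+y clear] — {backplane, heatsink, retainer}
4. shield@(1, 1) [+y clear] — {backplane, heatsink, retainer, shield}
5. module@(1, 2) [-x clear] — {backplane, heatsink, module, retainer, shield}

retainer; heatsink; backplane; shield; module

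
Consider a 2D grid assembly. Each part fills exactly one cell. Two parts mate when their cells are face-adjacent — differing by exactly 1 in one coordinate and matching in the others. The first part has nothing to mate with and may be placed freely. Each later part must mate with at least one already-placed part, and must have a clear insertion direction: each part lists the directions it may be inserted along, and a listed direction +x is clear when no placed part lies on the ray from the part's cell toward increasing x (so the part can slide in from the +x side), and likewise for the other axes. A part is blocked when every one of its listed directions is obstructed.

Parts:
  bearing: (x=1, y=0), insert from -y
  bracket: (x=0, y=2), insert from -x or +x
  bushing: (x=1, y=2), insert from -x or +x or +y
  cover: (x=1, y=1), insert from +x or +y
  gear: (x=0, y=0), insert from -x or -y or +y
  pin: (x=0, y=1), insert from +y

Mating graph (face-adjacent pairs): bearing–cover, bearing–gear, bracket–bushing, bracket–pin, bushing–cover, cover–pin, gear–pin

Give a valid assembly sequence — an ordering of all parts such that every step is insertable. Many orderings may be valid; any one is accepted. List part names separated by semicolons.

bushing; cover; bearing; gear; pin; bracket

1. bushing@(1, 2) [-x clear] — {bushing}
2. cover@(1, 1) [+x clear] — {bushing, cover}
3. bearing@(1, 0) [-y clear] — {bearing, bushing, cover}
4. gear@(0, 0) [-x clear] — {bearing, bushing, cover, gear}
5. pin@(0, 1) [+y clear] — {bearing, bushing, cover, gear, pin}
6. bracket@(0, 2) [-x clear] — {bearing, bracket, bushing, cover, gear, pin}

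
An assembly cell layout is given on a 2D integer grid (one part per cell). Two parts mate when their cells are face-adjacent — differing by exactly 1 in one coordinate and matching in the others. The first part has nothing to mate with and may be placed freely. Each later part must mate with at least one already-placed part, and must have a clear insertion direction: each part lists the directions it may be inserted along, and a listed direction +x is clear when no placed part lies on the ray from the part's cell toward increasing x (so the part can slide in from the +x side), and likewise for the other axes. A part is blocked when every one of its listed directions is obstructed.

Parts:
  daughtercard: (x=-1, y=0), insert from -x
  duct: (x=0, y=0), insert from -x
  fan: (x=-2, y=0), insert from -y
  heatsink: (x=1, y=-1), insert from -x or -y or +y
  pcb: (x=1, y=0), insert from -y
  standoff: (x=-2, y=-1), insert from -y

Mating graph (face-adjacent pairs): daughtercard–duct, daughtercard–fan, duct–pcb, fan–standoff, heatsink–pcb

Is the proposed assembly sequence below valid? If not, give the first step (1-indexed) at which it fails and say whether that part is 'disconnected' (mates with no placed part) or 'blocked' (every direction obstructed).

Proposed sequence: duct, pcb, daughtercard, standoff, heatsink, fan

1. duct@(0, 0) [-x clear] — {duct}
2. pcb@(1, 0) [-y clear] — {duct, pcb}
3. daughtercard@(-1, 0) [-x clear] — {daughtercard, duct, pcb}
4. standoff@(-2, -1) — no placed neighbour ⇒ disconnected

Invalid at step 4 (disconnected)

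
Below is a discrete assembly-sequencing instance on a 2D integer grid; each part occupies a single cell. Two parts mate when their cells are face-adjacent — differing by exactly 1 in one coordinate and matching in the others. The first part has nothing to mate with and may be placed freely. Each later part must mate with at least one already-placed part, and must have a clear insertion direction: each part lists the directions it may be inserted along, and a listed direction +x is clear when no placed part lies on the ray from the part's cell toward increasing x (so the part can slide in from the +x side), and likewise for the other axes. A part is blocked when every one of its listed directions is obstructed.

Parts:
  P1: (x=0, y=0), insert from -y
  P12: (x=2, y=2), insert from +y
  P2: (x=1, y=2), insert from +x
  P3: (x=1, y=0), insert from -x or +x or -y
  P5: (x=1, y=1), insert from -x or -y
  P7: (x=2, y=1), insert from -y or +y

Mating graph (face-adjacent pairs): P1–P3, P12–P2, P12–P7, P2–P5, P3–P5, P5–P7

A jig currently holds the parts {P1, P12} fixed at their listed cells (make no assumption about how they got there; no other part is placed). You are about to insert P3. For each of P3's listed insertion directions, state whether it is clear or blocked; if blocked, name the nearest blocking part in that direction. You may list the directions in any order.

-x: nearest on ray is P1@(0, 0) ⇒ blocked
+x: ray from P3(1, 0) has no placed part ⇒ clear
-y: ray from P3(1, 0) has no placed part ⇒ clear

+x: clear; -x: blocked by P1; -y: clear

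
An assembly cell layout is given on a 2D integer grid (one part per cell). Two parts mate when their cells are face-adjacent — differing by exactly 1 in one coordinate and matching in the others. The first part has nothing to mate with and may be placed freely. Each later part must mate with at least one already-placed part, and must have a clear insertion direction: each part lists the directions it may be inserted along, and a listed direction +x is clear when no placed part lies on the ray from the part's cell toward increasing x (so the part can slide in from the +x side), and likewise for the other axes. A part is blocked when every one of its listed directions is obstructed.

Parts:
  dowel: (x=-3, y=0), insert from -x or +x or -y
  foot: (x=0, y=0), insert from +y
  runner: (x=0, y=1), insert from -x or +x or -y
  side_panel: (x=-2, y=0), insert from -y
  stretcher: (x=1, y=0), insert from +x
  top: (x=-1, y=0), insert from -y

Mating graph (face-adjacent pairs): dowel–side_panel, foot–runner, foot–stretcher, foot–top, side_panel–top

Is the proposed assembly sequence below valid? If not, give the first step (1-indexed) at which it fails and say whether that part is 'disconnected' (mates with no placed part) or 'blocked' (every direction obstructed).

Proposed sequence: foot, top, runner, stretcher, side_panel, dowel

Valid

1. foot@(0, 0) [+y clear] — {foot}
2. top@(-1, 0) [-y clear] — {foot, top}
3. runner@(0, 1) [-x clear] — {foot, runner, top}
4. stretcher@(1, 0) [+x clear] — {foot, runner, stretcher, top}
5. side_panel@(-2, 0) [-y clear] — {foot, runner, side_panel, stretcher, top}
6. dowel@(-3, 0) [-x clear] — {dowel, foot, runner, side_panel, stretcher, top}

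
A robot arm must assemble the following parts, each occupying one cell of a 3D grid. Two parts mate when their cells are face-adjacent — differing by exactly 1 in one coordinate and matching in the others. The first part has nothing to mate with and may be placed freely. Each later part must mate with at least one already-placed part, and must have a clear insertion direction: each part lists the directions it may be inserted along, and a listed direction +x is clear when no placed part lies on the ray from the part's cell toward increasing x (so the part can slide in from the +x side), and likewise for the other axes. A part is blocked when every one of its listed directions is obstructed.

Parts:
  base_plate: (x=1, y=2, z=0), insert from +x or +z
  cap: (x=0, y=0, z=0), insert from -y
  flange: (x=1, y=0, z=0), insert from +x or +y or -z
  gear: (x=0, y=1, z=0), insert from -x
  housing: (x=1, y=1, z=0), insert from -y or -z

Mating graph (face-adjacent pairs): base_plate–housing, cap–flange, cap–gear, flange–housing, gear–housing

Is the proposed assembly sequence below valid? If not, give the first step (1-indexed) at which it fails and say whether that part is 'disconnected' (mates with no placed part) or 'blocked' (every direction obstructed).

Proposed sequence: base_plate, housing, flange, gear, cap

Valid

1. base_plate@(1, 2, 0) [+x clear] — {base_plate}
2. housing@(1, 1, 0) [-y clear] — {base_plate, housing}
3. flange@(1, 0, 0) [+x clear] — {base_plate, flange, housing}
4. gear@(0, 1, 0) [-x clear] — {base_plate, flange, gear, housing}
5. cap@(0, 0, 0) [-y clear] — {base_plate, cap, flange, gear, housing}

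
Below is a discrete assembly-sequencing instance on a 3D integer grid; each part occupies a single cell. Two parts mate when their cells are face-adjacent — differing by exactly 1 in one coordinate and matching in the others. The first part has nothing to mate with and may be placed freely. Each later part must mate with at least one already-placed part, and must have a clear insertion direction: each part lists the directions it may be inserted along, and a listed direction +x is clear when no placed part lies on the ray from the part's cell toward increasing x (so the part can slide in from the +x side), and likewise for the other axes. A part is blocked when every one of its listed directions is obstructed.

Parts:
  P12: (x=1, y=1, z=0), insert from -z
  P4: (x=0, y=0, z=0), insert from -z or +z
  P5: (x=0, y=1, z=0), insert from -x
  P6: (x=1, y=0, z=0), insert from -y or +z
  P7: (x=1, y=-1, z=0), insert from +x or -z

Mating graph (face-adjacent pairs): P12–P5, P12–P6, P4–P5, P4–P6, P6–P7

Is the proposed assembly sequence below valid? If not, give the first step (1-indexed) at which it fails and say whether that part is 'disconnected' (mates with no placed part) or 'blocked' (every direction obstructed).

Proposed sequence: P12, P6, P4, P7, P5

Valid

1. P12@(1, 1, 0) [-z clear] — {P12}
2. P6@(1, 0, 0) [-y clear] — {P12, P6}
3. P4@(0, 0, 0) [-z clear] — {P12, P4, P6}
4. P7@(1, -1, 0) [+x clear] — {P12, P4, P6, P7}
5. P5@(0, 1, 0) [-x clear] — {P12, P4, P5, P6, P7}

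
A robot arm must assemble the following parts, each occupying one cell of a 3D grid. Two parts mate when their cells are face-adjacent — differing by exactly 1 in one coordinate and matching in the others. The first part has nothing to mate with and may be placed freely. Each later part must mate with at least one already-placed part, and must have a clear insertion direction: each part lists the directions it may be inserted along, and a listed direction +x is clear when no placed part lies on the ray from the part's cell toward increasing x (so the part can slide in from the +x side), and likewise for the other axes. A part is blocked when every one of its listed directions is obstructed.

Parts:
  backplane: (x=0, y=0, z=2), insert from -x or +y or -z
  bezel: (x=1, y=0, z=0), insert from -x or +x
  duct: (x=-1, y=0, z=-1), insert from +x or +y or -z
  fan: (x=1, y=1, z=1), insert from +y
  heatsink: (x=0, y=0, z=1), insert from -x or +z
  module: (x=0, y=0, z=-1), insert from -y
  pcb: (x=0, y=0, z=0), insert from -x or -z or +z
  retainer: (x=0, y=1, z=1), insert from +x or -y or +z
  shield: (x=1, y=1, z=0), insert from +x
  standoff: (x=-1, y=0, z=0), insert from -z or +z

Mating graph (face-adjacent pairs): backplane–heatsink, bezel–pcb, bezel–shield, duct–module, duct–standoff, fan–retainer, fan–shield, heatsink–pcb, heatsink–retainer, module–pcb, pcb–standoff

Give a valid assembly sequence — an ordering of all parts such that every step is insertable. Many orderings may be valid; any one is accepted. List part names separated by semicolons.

1. backplane@(0, 0, 2) [-x clear] — {backplane}
2. heatsink@(0, 0, 1) [-x clear] — {backplane, heatsink}
3. pcb@(0, 0, 0) [-x clear] — {backplane, heatsink, pcb}
4. standoff@(-1, 0, 0) [-z clear] — {backplane, heatsink, pcb, standoff}
5. duct@(-1, 0, -1) [+x clear] — {backplane, duct, heatsink, pcb, standoff}
6. module@(0, 0, -1) [-y clear] — {backplane, duct, heatsink, module, pcb, standoff}
7. retainer@(0, 1, 1) [+x clear] — {backplane, duct, heatsink, module, pcb, retainer, standoff}
8. fan@(1, 1, 1) [+y clear] — {backplane, duct, fan, heatsink, module, pcb, retainer, standoff}
9. shield@(1, 1, 0) [+x clear] — {backplane, duct, fan, heatsink, module, pcb, retainer, shield, standoff}
10. bezel@(1, 0, 0) [+x clear] — {backplane, bezel, duct, fan, heatsink, module, pcb, retainer, shield, standoff}

backplane; heatsink; pcb; standoff; duct; module; retainer; fan; shield; bezel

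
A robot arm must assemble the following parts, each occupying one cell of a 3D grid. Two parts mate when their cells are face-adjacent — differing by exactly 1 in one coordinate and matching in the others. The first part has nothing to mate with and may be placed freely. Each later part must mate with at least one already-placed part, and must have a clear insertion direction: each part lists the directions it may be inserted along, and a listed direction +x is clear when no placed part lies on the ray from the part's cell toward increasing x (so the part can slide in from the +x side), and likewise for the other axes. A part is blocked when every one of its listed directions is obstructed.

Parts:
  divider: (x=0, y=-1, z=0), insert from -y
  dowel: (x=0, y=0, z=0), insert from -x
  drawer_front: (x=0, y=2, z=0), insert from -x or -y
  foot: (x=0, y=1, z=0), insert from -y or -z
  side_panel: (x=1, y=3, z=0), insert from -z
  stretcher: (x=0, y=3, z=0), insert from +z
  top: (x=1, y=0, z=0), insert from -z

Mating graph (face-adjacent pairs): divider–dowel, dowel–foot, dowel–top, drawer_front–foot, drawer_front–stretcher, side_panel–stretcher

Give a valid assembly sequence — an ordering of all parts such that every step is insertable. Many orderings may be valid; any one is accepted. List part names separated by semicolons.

top; dowel; divider; foot; drawer_front; stretcher; side_panel

1. top@(1, 0, 0) [-z clear] — {top}
2. dowel@(0, 0, 0) [-x clear] — {dowel, top}
3. divider@(0, -1, 0) [-y clear] — {divider, dowel, top}
4. foot@(0, 1, 0) [-z clear] — {divider, dowel, foot, top}
5. drawer_front@(0, 2, 0) [-x clear] — {divider, dowel, drawer_front, foot, top}
6. stretcher@(0, 3, 0) [+z clear] — {divider, dowel, drawer_front, foot, stretcher, top}
7. side_panel@(1, 3, 0) [-z clear] — {divider, dowel, drawer_front, foot, side_panel, stretcher, top}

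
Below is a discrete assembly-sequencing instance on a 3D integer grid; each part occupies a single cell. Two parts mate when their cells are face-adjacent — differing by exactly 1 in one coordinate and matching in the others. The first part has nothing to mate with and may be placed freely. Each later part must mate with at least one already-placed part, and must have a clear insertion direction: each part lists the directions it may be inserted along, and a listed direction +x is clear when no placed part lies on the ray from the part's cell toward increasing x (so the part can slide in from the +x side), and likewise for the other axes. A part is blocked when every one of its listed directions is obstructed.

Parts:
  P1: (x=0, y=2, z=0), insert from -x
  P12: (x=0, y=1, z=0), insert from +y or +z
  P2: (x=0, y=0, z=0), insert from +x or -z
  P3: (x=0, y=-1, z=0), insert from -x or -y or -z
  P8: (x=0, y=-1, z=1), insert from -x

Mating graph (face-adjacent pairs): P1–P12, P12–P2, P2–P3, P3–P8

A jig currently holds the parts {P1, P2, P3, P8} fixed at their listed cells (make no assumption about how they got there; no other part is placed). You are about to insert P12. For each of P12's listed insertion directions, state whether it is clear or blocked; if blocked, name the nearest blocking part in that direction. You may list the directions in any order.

+y: blocked by P1; +z: clear

+y: nearest on ray is P1@(0, 2, 0) ⇒ blocked
+z: ray from P12(0, 1, 0) has no placed part ⇒ clear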